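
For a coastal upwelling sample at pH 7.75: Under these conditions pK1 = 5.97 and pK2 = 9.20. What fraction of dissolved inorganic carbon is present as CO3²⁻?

α₂ = 1 / (1 + [H⁺]/K2 + [H⁺]²/(K1K2)) = 1 / (1 + 10^+1.45 + 10^-0.33)
   = 1 / (1 + 28.184 + 0.46774) = 1/29.652 = 0.03373

α₂ = 0.0337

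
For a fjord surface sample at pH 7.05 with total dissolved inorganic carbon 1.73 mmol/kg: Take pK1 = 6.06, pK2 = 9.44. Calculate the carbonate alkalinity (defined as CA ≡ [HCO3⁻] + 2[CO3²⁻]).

CA = 1.58 mmol/kg

CA = [HCO3⁻] + 2[CO3²⁻] = (α₁ + 2α₂)·DIC
At pH 7.05: [H⁺]/K1 = 10^-0.99 = 0.10233, K2/[H⁺] = 10^-2.39 = 0.0040738
α₁ = 1/(1 + 0.10233 + 0.0040738) = 1/1.1064 = 0.9038; α₂ = α₁·K2/[H⁺] = 0.003682
α₁ + 2α₂ = 0.9112
CA = 0.9112 × 1.73 = 1.58 mmol/kg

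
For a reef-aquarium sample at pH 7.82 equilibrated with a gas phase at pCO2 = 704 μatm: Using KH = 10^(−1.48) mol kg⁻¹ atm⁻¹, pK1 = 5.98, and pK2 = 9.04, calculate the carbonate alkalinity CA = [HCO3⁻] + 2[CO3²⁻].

[CO2*] = KH · pCO2 = 10^(−1.48) × 704×10^-6 = 2.331×10^-5 mol/kg
α₀ = 1/(1 + K1/[H⁺] + K1K2/[H⁺]²) = 1/(1 + 10^+1.84 + 10^+0.62) = 0.01345
DIC = [CO2*]/α₀ = 2.331×10^-5 / 0.01345 = 1.733 mmol/kg
CA = (α₁ + 2α₂)·DIC = (0.9305 + 2×0.05607) × 1.733 = 1.81 mmol/kg

CA = 1.81 mmol/kg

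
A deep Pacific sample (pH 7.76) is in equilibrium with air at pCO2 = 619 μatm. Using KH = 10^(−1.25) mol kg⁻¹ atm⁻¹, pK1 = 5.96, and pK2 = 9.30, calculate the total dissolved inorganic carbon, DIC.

DIC = 2.29 mmol/kg

[CO2*] = KH · pCO2 = 10^(−1.25) × 619×10^-6 = 3.481×10^-5 mol/kg
α₀ = 1/(1 + K1/[H⁺] + K1K2/[H⁺]²) = 1/(1 + 10^+1.80 + 10^+0.26) = 0.01517
DIC = [CO2*]/α₀ = 3.481×10^-5 / 0.01517 = 2.29 mmol/kg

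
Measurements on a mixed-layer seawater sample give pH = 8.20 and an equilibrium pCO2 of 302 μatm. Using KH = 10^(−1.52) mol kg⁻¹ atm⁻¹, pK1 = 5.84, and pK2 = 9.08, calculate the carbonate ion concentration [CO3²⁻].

[CO3²⁻] = 0.275 mmol/kg

[CO2*] = KH · pCO2 = 10^(−1.52) × 302×10^-6 = 9.120×10^-6 mol/kg
α₀ = 1/(1 + K1/[H⁺] + K1K2/[H⁺]²) = 1/(1 + 10^+2.36 + 10^+1.48) = 0.003842
DIC = [CO2*]/α₀ = 9.120×10^-6 / 0.003842 = 2.374 mmol/kg
[CO3²⁻] = α₂·DIC; α₂ = 0.1160, so [CO3²⁻] = 0.1160 × 2.374 = 0.275 mmol/kg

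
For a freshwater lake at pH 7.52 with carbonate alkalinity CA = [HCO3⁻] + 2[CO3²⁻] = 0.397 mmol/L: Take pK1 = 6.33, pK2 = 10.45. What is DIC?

CA = [HCO3⁻] + 2[CO3²⁻] = (α₁ + 2α₂)·DIC
At pH 7.52: [H⁺]/K1 = 10^-1.19 = 0.064565, K2/[H⁺] = 10^-2.93 = 0.0011749
α₁ = 1/(1 + 0.064565 + 0.0011749) = 1/1.0657 = 0.9383; α₂ = α₁·K2/[H⁺] = 0.001102
α₁ + 2α₂ = 0.9405
DIC = CA / (α₁ + 2α₂) = 0.397 / 0.9405 = 0.422 mmol/L

DIC = 0.422 mmol/L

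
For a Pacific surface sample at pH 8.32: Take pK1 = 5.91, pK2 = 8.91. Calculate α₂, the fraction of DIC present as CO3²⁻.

α₂ = 1 / (1 + [H⁺]/K2 + [H⁺]²/(K1K2)) = 1 / (1 + 10^+0.59 + 10^-1.82)
   = 1 / (1 + 3.8905 + 0.015136) = 1/4.9056 = 0.2038

α₂ = 0.204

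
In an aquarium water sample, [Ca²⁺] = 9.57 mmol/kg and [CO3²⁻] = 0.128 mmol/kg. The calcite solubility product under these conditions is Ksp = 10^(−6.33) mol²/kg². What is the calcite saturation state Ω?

Ksp = 10^(−6.33) = 4.677×10^-7
Ω = [Ca²⁺][CO3²⁻]/Ksp = (9.57×10^-3)(0.128×10^-3) / 4.677×10^-7 = 2.62

Ω = 2.62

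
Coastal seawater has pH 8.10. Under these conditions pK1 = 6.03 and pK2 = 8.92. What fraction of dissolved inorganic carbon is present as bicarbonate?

α₁ = 1 / (1 + [H⁺]/K1 + K2/[H⁺]) = 1 / (1 + 10^-2.07 + 10^-0.82)
   = 1 / (1 + 0.0085114 + 0.15136) = 1/1.1599 = 0.8622

α₁ = 0.862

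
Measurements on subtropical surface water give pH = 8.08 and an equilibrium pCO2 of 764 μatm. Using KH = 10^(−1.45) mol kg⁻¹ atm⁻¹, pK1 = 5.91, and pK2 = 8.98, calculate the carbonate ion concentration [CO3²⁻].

[CO3²⁻] = 0.505 mmol/kg

[CO2*] = KH · pCO2 = 10^(−1.45) × 764×10^-6 = 2.711×10^-5 mol/kg
α₀ = 1/(1 + K1/[H⁺] + K1K2/[H⁺]²) = 1/(1 + 10^+2.17 + 10^+1.27) = 0.005969
DIC = [CO2*]/α₀ = 2.711×10^-5 / 0.005969 = 4.541 mmol/kg
[CO3²⁻] = α₂·DIC; α₂ = 0.1111, so [CO3²⁻] = 0.1111 × 4.541 = 0.505 mmol/kg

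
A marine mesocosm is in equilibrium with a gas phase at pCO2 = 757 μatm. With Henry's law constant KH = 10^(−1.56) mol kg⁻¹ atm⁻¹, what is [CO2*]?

KH = 10^(−1.56) = 2.754×10^-2 mol kg⁻¹ atm⁻¹
[CO2*] = KH · pCO2 = 2.754×10^-2 × 757×10^-6 atm = 2.08×10^-5 mol/kg

[CO2*] = 20.8 μmol/kg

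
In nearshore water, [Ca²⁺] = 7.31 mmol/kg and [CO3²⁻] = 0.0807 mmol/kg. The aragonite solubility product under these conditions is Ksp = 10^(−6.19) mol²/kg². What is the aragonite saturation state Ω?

Ω = 0.914

Ksp = 10^(−6.19) = 6.457×10^-7
Ω = [Ca²⁺][CO3²⁻]/Ksp = (7.31×10^-3)(0.0807×10^-3) / 6.457×10^-7 = 0.914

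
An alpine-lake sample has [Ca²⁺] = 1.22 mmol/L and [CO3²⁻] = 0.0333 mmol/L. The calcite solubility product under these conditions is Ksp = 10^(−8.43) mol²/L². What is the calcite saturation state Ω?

Ω = 10.9

Ksp = 10^(−8.43) = 3.715×10^-9
Ω = [Ca²⁺][CO3²⁻]/Ksp = (1.22×10^-3)(0.0333×10^-3) / 3.715×10^-9 = 10.9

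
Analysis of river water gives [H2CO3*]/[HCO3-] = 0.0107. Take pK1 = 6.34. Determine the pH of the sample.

pH = 8.31

From K1 = [H⁺][HCO3-]/[H2CO3*]:  pH = pK1 − log₁₀([H2CO3*]/[HCO3-])
log₁₀(0.0107) = -1.971
pH = 6.34 − (-1.971) = 8.31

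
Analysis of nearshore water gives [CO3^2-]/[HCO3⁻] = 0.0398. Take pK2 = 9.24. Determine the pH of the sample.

pH = 7.84

From K2 = [H⁺][CO3^2-]/[HCO3⁻]:  pH = pK2 + log₁₀([CO3^2-]/[HCO3⁻])
log₁₀(0.0398) = -1.400
pH = 9.24 + (-1.400) = 7.84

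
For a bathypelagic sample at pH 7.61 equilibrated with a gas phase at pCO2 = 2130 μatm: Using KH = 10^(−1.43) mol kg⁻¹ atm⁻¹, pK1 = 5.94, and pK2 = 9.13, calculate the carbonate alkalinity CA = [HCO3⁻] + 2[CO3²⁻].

[CO2*] = KH · pCO2 = 10^(−1.43) × 2130×10^-6 = 7.914×10^-5 mol/kg
α₀ = 1/(1 + K1/[H⁺] + K1K2/[H⁺]²) = 1/(1 + 10^+1.67 + 10^+0.15) = 0.02033
DIC = [CO2*]/α₀ = 7.914×10^-5 / 0.02033 = 3.892 mmol/kg
CA = (α₁ + 2α₂)·DIC = (0.9510 + 2×0.02872) × 3.892 = 3.93 mmol/kg

CA = 3.93 mmol/kg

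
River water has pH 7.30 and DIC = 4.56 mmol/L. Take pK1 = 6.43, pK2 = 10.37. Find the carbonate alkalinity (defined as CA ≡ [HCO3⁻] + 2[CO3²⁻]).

CA = [HCO3⁻] + 2[CO3²⁻] = (α₁ + 2α₂)·DIC
At pH 7.30: [H⁺]/K1 = 10^-0.87 = 0.13490, K2/[H⁺] = 10^-3.07 = 0.00085114
α₁ = 1/(1 + 0.13490 + 0.00085114) = 1/1.1357 = 0.8805; α₂ = α₁·K2/[H⁺] = 0.0007494
α₁ + 2α₂ = 0.8820
CA = 0.8820 × 4.56 = 4.02 mmol/L

CA = 4.02 mmol/L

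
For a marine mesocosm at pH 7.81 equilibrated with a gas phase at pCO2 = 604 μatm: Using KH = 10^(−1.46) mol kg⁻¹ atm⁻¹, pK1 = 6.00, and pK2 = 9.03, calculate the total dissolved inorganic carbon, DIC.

[CO2*] = KH · pCO2 = 10^(−1.46) × 604×10^-6 = 2.094×10^-5 mol/kg
α₀ = 1/(1 + K1/[H⁺] + K1K2/[H⁺]²) = 1/(1 + 10^+1.81 + 10^+0.59) = 0.01440
DIC = [CO2*]/α₀ = 2.094×10^-5 / 0.01440 = 1.45 mmol/kg

DIC = 1.45 mmol/kg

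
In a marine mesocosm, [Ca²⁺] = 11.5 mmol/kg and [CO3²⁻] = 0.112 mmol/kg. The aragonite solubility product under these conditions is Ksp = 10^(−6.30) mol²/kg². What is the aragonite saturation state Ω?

Ω = 2.57

Ksp = 10^(−6.30) = 5.012×10^-7
Ω = [Ca²⁺][CO3²⁻]/Ksp = (11.5×10^-3)(0.112×10^-3) / 5.012×10^-7 = 2.57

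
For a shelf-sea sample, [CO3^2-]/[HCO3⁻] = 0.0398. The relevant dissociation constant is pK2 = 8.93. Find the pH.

pH = 7.53

From K2 = [H⁺][CO3^2-]/[HCO3⁻]:  pH = pK2 + log₁₀([CO3^2-]/[HCO3⁻])
log₁₀(0.0398) = -1.400
pH = 8.93 + (-1.400) = 7.53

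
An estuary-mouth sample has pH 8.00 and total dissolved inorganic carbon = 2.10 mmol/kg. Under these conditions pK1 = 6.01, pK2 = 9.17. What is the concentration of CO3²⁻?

α₂ = 1 / (1 + [H⁺]/K2 + [H⁺]²/(K1K2)) = 1 / (1 + 10^+1.17 + 10^-0.82)
   = 1 / (1 + 14.791 + 0.15136) = 1/15.942 = 0.06273
[CO3²⁻] = α₂ × DIC = 0.06273 × 2.10 = 0.132 mmol/kg

[CO3²⁻] = 0.132 mmol/kg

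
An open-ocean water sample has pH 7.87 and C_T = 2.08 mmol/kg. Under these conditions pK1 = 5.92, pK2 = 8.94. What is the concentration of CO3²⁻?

[CO3²⁻] = 0.161 mmol/kg

α₂ = 1 / (1 + [H⁺]/K2 + [H⁺]²/(K1K2)) = 1 / (1 + 10^+1.07 + 10^-0.88)
   = 1 / (1 + 11.749 + 0.13183) = 1/12.881 = 0.07763
[CO3²⁻] = α₂ × DIC = 0.07763 × 2.08 = 0.161 mmol/kg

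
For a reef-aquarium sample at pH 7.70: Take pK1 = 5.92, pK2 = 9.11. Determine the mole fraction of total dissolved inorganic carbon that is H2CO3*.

α₀ = 0.0157

α₀ = 1 / (1 + K1/[H⁺] + K1K2/[H⁺]²) = 1 / (1 + 10^+1.78 + 10^+0.37)
   = 1 / (1 + 60.256 + 2.3442) = 1/63.600 = 0.01572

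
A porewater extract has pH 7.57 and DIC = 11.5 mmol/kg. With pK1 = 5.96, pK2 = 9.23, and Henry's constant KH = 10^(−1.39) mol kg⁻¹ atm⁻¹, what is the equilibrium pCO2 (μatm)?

pCO2 = 6620 μatm

α₀ = 1 / (1 + K1/[H⁺] + K1K2/[H⁺]²) = 1 / (1 + 10^+1.61 + 10^-0.05)
   = 1 / (1 + 40.738 + 0.89125) = 1/42.629 = 0.02346
[CO2*] = α₀ × DIC = 0.02346 × 11.5 = 0.2698 mmol/kg
pCO2 = [CO2*]/KH = 2.698×10^-4 / 4.074×10^-2 = 6620 μatm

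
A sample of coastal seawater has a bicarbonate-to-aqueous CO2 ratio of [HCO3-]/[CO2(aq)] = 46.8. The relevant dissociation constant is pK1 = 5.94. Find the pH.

pH = 7.61

From K1 = [H⁺][HCO3-]/[CO2(aq)]:  pH = pK1 + log₁₀([HCO3-]/[CO2(aq)])
log₁₀(46.8) = +1.670
pH = 5.94 + (+1.670) = 7.61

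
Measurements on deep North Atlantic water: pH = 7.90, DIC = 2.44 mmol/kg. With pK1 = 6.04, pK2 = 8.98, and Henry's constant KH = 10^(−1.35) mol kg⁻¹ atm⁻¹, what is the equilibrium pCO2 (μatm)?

pCO2 = 687 μatm

α₀ = 1 / (1 + K1/[H⁺] + K1K2/[H⁺]²) = 1 / (1 + 10^+1.86 + 10^+0.78)
   = 1 / (1 + 72.444 + 6.0256) = 1/79.469 = 0.01258
[CO2*] = α₀ × DIC = 0.01258 × 2.44 = 0.03070 mmol/kg
pCO2 = [CO2*]/KH = 3.070×10^-5 / 4.467×10^-2 = 687 μatm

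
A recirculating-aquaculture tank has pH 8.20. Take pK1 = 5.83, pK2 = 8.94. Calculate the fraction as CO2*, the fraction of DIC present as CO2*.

α₀ = 1 / (1 + K1/[H⁺] + K1K2/[H⁺]²) = 1 / (1 + 10^+2.37 + 10^+1.63)
   = 1 / (1 + 234.42 + 42.658) = 1/278.08 = 0.003596

α₀ = 0.00360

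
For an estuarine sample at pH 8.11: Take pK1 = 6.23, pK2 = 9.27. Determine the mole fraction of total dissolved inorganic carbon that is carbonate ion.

α₂ = 1 / (1 + [H⁺]/K2 + [H⁺]²/(K1K2)) = 1 / (1 + 10^+1.16 + 10^-0.72)
   = 1 / (1 + 14.454 + 0.19055) = 1/15.645 = 0.06392

α₂ = 0.0639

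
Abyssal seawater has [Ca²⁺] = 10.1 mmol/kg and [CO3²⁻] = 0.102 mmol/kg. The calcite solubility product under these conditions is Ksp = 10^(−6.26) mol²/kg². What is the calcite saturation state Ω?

Ω = 1.87

Ksp = 10^(−6.26) = 5.495×10^-7
Ω = [Ca²⁺][CO3²⁻]/Ksp = (10.1×10^-3)(0.102×10^-3) / 5.495×10^-7 = 1.87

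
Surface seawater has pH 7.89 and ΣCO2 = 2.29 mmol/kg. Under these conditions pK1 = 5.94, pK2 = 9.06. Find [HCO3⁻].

[HCO3⁻] = 2.12 mmol/kg

α₁ = 1 / (1 + [H⁺]/K1 + K2/[H⁺]) = 1 / (1 + 10^-1.95 + 10^-1.17)
   = 1 / (1 + 0.011220 + 0.067608) = 1/1.0788 = 0.9269
[HCO3⁻] = α₁ × DIC = 0.9269 × 2.29 = 2.12 mmol/kg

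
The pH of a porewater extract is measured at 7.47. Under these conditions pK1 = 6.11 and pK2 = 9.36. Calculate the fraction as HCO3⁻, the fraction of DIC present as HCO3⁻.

α₁ = 1 / (1 + [H⁺]/K1 + K2/[H⁺]) = 1 / (1 + 10^-1.36 + 10^-1.89)
   = 1 / (1 + 0.043652 + 0.012882) = 1/1.0565 = 0.9465

α₁ = 0.946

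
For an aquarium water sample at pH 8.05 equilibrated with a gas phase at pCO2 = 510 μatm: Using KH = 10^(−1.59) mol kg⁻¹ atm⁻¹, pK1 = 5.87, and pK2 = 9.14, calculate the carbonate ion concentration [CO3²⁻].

[CO3²⁻] = 0.161 mmol/kg

[CO2*] = KH · pCO2 = 10^(−1.59) × 510×10^-6 = 1.311×10^-5 mol/kg
α₀ = 1/(1 + K1/[H⁺] + K1K2/[H⁺]²) = 1/(1 + 10^+2.18 + 10^+1.09) = 0.006073
DIC = [CO2*]/α₀ = 1.311×10^-5 / 0.006073 = 2.159 mmol/kg
[CO3²⁻] = α₂·DIC; α₂ = 0.07472, so [CO3²⁻] = 0.07472 × 2.159 = 0.161 mmol/kg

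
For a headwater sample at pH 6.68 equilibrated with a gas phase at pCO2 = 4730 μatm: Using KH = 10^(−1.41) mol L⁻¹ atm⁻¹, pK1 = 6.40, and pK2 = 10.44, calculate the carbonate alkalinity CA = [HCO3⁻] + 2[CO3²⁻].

[CO2*] = KH · pCO2 = 10^(−1.41) × 4730×10^-6 = 1.840×10^-4 mol/L
α₀ = 1/(1 + K1/[H⁺] + K1K2/[H⁺]²) = 1/(1 + 10^+0.28 + 10^-3.48) = 0.3441
DIC = [CO2*]/α₀ = 1.840×10^-4 / 0.3441 = 0.5347 mmol/L
CA = (α₁ + 2α₂)·DIC = (0.6557 + 2×0.0001140) × 0.5347 = 0.351 mmol/L

CA = 0.351 mmol/L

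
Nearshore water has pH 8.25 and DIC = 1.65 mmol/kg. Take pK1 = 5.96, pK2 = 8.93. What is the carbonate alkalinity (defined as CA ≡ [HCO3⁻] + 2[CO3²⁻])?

CA = 1.93 mmol/kg

CA = [HCO3⁻] + 2[CO3²⁻] = (α₁ + 2α₂)·DIC
At pH 8.25: [H⁺]/K1 = 10^-2.29 = 0.0051286, K2/[H⁺] = 10^-0.68 = 0.20893
α₁ = 1/(1 + 0.0051286 + 0.20893) = 1/1.2141 = 0.8237; α₂ = α₁·K2/[H⁺] = 0.1721
α₁ + 2α₂ = 1.1679
CA = 1.1679 × 1.65 = 1.93 mmol/kg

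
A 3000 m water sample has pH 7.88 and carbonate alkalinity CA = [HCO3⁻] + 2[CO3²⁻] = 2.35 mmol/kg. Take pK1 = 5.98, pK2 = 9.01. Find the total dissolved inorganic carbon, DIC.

DIC = 2.22 mmol/kg

CA = [HCO3⁻] + 2[CO3²⁻] = (α₁ + 2α₂)·DIC
At pH 7.88: [H⁺]/K1 = 10^-1.90 = 0.012589, K2/[H⁺] = 10^-1.13 = 0.074131
α₁ = 1/(1 + 0.012589 + 0.074131) = 1/1.0867 = 0.9202; α₂ = α₁·K2/[H⁺] = 0.06822
α₁ + 2α₂ = 1.0566
DIC = CA / (α₁ + 2α₂) = 2.35 / 1.0566 = 2.22 mmol/kg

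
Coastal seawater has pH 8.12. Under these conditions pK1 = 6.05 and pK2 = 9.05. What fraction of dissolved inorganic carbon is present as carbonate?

α₂ = 0.104

α₂ = 1 / (1 + [H⁺]/K2 + [H⁺]²/(K1K2)) = 1 / (1 + 10^+0.93 + 10^-1.14)
   = 1 / (1 + 8.5114 + 0.072444) = 1/9.5838 = 0.1043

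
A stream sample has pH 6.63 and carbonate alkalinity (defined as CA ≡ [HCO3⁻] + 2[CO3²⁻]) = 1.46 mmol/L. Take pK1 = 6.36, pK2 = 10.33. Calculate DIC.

CA = [HCO3⁻] + 2[CO3²⁻] = (α₁ + 2α₂)·DIC
At pH 6.63: [H⁺]/K1 = 10^-0.27 = 0.53703, K2/[H⁺] = 10^-3.70 = 0.00019953
α₁ = 1/(1 + 0.53703 + 0.00019953) = 1/1.5372 = 0.6505; α₂ = α₁·K2/[H⁺] = 0.0001298
α₁ + 2α₂ = 0.6508
DIC = CA / (α₁ + 2α₂) = 1.46 / 0.6508 = 2.24 mmol/L

DIC = 2.24 mmol/L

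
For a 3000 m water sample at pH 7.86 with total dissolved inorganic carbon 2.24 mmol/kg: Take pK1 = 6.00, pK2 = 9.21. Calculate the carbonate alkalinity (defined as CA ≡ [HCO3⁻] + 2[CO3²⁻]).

CA = [HCO3⁻] + 2[CO3²⁻] = (α₁ + 2α₂)·DIC
At pH 7.86: [H⁺]/K1 = 10^-1.86 = 0.013804, K2/[H⁺] = 10^-1.35 = 0.044668
α₁ = 1/(1 + 0.013804 + 0.044668) = 1/1.0585 = 0.9448; α₂ = α₁·K2/[H⁺] = 0.04220
α₁ + 2α₂ = 1.0292
CA = 1.0292 × 2.24 = 2.31 mmol/kg

CA = 2.31 mmol/kg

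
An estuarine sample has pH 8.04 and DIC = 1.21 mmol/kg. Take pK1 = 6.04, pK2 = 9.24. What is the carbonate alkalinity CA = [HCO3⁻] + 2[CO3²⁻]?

CA = 1.27 mmol/kg

CA = [HCO3⁻] + 2[CO3²⁻] = (α₁ + 2α₂)·DIC
At pH 8.04: [H⁺]/K1 = 10^-2.00 = 0.010000, K2/[H⁺] = 10^-1.20 = 0.063096
α₁ = 1/(1 + 0.010000 + 0.063096) = 1/1.0731 = 0.9319; α₂ = α₁·K2/[H⁺] = 0.05880
α₁ + 2α₂ = 1.0495
CA = 1.0495 × 1.21 = 1.27 mmol/kg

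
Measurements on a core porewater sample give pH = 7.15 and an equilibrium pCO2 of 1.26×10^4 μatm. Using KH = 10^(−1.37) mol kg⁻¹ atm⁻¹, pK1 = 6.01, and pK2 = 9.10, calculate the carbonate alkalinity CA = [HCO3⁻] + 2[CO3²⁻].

CA = 7.59 mmol/kg

[CO2*] = KH · pCO2 = 10^(−1.37) × 1.26×10^4×10^-6 = 5.375×10^-4 mol/kg
α₀ = 1/(1 + K1/[H⁺] + K1K2/[H⁺]²) = 1/(1 + 10^+1.14 + 10^-0.81) = 0.06685
DIC = [CO2*]/α₀ = 5.375×10^-4 / 0.06685 = 8.040 mmol/kg
CA = (α₁ + 2α₂)·DIC = (0.9228 + 2×0.01035) × 8.040 = 7.59 mmol/kg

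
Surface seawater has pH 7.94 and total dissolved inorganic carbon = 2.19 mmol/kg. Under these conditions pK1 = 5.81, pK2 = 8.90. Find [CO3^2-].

[CO3²⁻] = 0.215 mmol/kg

α₂ = 1 / (1 + [H⁺]/K2 + [H⁺]²/(K1K2)) = 1 / (1 + 10^+0.96 + 10^-1.17)
   = 1 / (1 + 9.1201 + 0.067608) = 1/10.188 = 0.09816
[CO3²⁻] = α₂ × DIC = 0.09816 × 2.19 = 0.215 mmol/kg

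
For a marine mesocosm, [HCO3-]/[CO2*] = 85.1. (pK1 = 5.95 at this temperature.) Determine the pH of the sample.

From K1 = [H⁺][HCO3-]/[CO2*]:  pH = pK1 + log₁₀([HCO3-]/[CO2*])
log₁₀(85.1) = +1.930
pH = 5.95 + (+1.930) = 7.88

pH = 7.88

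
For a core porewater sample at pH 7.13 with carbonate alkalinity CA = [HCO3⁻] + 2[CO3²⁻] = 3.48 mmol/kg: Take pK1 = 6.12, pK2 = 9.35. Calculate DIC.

CA = [HCO3⁻] + 2[CO3²⁻] = (α₁ + 2α₂)·DIC
At pH 7.13: [H⁺]/K1 = 10^-1.01 = 0.097724, K2/[H⁺] = 10^-2.22 = 0.0060256
α₁ = 1/(1 + 0.097724 + 0.0060256) = 1/1.1037 = 0.9060; α₂ = α₁·K2/[H⁺] = 0.005459
α₁ + 2α₂ = 0.9169
DIC = CA / (α₁ + 2α₂) = 3.48 / 0.9169 = 3.80 mmol/kg

DIC = 3.80 mmol/kg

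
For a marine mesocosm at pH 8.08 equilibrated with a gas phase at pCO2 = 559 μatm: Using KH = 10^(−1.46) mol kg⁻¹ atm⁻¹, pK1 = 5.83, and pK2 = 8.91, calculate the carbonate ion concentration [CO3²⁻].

[CO3²⁻] = 0.510 mmol/kg

[CO2*] = KH · pCO2 = 10^(−1.46) × 559×10^-6 = 1.938×10^-5 mol/kg
α₀ = 1/(1 + K1/[H⁺] + K1K2/[H⁺]²) = 1/(1 + 10^+2.25 + 10^+1.42) = 0.004875
DIC = [CO2*]/α₀ = 1.938×10^-5 / 0.004875 = 3.976 mmol/kg
[CO3²⁻] = α₂·DIC; α₂ = 0.1282, so [CO3²⁻] = 0.1282 × 3.976 = 0.510 mmol/kg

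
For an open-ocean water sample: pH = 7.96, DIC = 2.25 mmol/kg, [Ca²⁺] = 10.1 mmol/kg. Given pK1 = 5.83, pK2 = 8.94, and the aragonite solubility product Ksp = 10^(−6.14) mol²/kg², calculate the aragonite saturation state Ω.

α₂ = 1 / (1 + [H⁺]/K2 + [H⁺]²/(K1K2)) = 1 / (1 + 10^+0.98 + 10^-1.15)
   = 1 / (1 + 9.5499 + 0.070795) = 1/10.621 = 0.09416
[CO3²⁻] = α₂ × DIC = 0.09416 × 2.25 = 0.2119 mmol/kg
Ksp = 10^(−6.14) = 7.244×10^-7
Ω = [Ca²⁺][CO3²⁻]/Ksp = (10.1×10^-3)(2.119×10^-4) / 7.244×10^-7 = 2.95

Ω = 2.95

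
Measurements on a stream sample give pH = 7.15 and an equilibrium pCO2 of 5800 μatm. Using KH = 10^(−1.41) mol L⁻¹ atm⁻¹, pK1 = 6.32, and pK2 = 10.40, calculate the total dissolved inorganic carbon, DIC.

DIC = 1.75 mmol/L

[CO2*] = KH · pCO2 = 10^(−1.41) × 5800×10^-6 = 2.256×10^-4 mol/L
α₀ = 1/(1 + K1/[H⁺] + K1K2/[H⁺]²) = 1/(1 + 10^+0.83 + 10^-2.42) = 0.1288
DIC = [CO2*]/α₀ = 2.256×10^-4 / 0.1288 = 1.75 mmol/L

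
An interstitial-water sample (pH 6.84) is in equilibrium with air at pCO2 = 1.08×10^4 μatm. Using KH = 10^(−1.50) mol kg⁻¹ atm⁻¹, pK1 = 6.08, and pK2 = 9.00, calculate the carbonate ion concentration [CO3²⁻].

[CO3²⁻] = 13.6 μmol/kg

[CO2*] = KH · pCO2 = 10^(−1.50) × 1.08×10^4×10^-6 = 3.415×10^-4 mol/kg
α₀ = 1/(1 + K1/[H⁺] + K1K2/[H⁺]²) = 1/(1 + 10^+0.76 + 10^-1.40) = 0.1472
DIC = [CO2*]/α₀ = 3.415×10^-4 / 0.1472 = 2.320 mmol/kg
[CO3²⁻] = α₂·DIC; α₂ = 0.005860, so [CO3²⁻] = 0.005860 × 2.320 = 0.0136 mmol/kg = 13.6 μmol/kg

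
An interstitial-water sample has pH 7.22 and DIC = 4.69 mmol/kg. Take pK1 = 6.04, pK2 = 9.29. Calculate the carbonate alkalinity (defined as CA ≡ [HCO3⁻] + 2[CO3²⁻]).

CA = 4.44 mmol/kg

CA = [HCO3⁻] + 2[CO3²⁻] = (α₁ + 2α₂)·DIC
At pH 7.22: [H⁺]/K1 = 10^-1.18 = 0.066069, K2/[H⁺] = 10^-2.07 = 0.0085114
α₁ = 1/(1 + 0.066069 + 0.0085114) = 1/1.0746 = 0.9306; α₂ = α₁·K2/[H⁺] = 0.007921
α₁ + 2α₂ = 0.9464
CA = 0.9464 × 4.69 = 4.44 mmol/kg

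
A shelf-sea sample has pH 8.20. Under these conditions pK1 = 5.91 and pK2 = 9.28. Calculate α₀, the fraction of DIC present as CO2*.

α₀ = 0.00471

α₀ = 1 / (1 + K1/[H⁺] + K1K2/[H⁺]²) = 1 / (1 + 10^+2.29 + 10^+1.21)
   = 1 / (1 + 194.98 + 16.218) = 1/212.20 = 0.004712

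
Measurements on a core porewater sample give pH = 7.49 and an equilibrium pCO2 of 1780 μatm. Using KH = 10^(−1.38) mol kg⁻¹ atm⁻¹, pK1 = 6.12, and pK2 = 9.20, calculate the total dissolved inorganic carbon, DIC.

DIC = 1.85 mmol/kg

[CO2*] = KH · pCO2 = 10^(−1.38) × 1780×10^-6 = 7.420×10^-5 mol/kg
α₀ = 1/(1 + K1/[H⁺] + K1K2/[H⁺]²) = 1/(1 + 10^+1.37 + 10^-0.34) = 0.04016
DIC = [CO2*]/α₀ = 7.420×10^-5 / 0.04016 = 1.85 mmol/kg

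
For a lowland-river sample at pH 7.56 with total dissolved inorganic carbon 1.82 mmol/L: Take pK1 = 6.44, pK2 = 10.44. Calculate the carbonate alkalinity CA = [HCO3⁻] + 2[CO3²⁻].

CA = 1.69 mmol/L

CA = [HCO3⁻] + 2[CO3²⁻] = (α₁ + 2α₂)·DIC
At pH 7.56: [H⁺]/K1 = 10^-1.12 = 0.075858, K2/[H⁺] = 10^-2.88 = 0.0013183
α₁ = 1/(1 + 0.075858 + 0.0013183) = 1/1.0772 = 0.9284; α₂ = α₁·K2/[H⁺] = 0.001224
α₁ + 2α₂ = 0.9308
CA = 0.9308 × 1.82 = 1.69 mmol/L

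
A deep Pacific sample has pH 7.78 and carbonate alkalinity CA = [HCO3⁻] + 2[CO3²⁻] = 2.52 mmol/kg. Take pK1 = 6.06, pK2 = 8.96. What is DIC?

DIC = 2.42 mmol/kg

CA = [HCO3⁻] + 2[CO3²⁻] = (α₁ + 2α₂)·DIC
At pH 7.78: [H⁺]/K1 = 10^-1.72 = 0.019055, K2/[H⁺] = 10^-1.18 = 0.066069
α₁ = 1/(1 + 0.019055 + 0.066069) = 1/1.0851 = 0.9216; α₂ = α₁·K2/[H⁺] = 0.06089
α₁ + 2α₂ = 1.0433
DIC = CA / (α₁ + 2α₂) = 2.52 / 1.0433 = 2.42 mmol/kg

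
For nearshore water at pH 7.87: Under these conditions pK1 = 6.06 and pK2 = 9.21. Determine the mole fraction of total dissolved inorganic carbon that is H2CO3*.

α₀ = 1 / (1 + K1/[H⁺] + K1K2/[H⁺]²) = 1 / (1 + 10^+1.81 + 10^+0.47)
   = 1 / (1 + 64.565 + 2.9512) = 1/68.517 = 0.01459

α₀ = 0.0146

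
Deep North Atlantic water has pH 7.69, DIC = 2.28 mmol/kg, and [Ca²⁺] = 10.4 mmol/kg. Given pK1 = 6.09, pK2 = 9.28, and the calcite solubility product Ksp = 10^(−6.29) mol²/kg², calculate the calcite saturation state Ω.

α₂ = 1 / (1 + [H⁺]/K2 + [H⁺]²/(K1K2)) = 1 / (1 + 10^+1.59 + 10^-0.01)
   = 1 / (1 + 38.905 + 0.97724) = 1/40.882 = 0.02446
[CO3²⁻] = α₂ × DIC = 0.02446 × 2.28 = 0.05577 mmol/kg
Ksp = 10^(−6.29) = 5.129×10^-7
Ω = [Ca²⁺][CO3²⁻]/Ksp = (10.4×10^-3)(5.577×10^-5) / 5.129×10^-7 = 1.13

Ω = 1.13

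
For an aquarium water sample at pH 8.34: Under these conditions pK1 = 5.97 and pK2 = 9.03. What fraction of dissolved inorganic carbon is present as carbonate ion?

α₂ = 1 / (1 + [H⁺]/K2 + [H⁺]²/(K1K2)) = 1 / (1 + 10^+0.69 + 10^-1.68)
   = 1 / (1 + 4.8978 + 0.020893) = 1/5.9187 = 0.1690

α₂ = 0.169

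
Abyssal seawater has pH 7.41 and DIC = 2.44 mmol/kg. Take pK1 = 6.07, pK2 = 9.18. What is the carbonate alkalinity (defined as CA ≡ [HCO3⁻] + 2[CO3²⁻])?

CA = [HCO3⁻] + 2[CO3²⁻] = (α₁ + 2α₂)·DIC
At pH 7.41: [H⁺]/K1 = 10^-1.34 = 0.045709, K2/[H⁺] = 10^-1.77 = 0.016982
α₁ = 1/(1 + 0.045709 + 0.016982) = 1/1.0627 = 0.9410; α₂ = α₁·K2/[H⁺] = 0.01598
α₁ + 2α₂ = 0.9730
CA = 0.9730 × 2.44 = 2.37 mmol/kg

CA = 2.37 mmol/kg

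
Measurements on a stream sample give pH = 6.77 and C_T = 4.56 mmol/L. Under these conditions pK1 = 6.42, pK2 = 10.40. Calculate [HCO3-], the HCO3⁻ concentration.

[HCO3⁻] = 3.15 mmol/L

α₁ = 1 / (1 + [H⁺]/K1 + K2/[H⁺]) = 1 / (1 + 10^-0.35 + 10^-3.63)
   = 1 / (1 + 0.44668 + 0.00023442) = 1/1.4469 = 0.6911
[HCO3⁻] = α₁ × DIC = 0.6911 × 4.56 = 3.15 mmol/L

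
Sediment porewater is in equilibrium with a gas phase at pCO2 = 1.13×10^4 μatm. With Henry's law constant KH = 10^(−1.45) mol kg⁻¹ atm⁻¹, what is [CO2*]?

[CO2*] = 401 μmol/kg

KH = 10^(−1.45) = 3.548×10^-2 mol kg⁻¹ atm⁻¹
[CO2*] = KH · pCO2 = 3.548×10^-2 × 1.13×10^4×10^-6 atm = 4.01×10^-4 mol/kg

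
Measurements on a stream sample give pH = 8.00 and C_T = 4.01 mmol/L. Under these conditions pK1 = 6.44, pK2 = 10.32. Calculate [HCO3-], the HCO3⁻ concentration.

[HCO3⁻] = 3.88 mmol/L

α₁ = 1 / (1 + [H⁺]/K1 + K2/[H⁺]) = 1 / (1 + 10^-1.56 + 10^-2.32)
   = 1 / (1 + 0.027542 + 0.0047863) = 1/1.0323 = 0.9687
[HCO3⁻] = α₁ × DIC = 0.9687 × 4.01 = 3.88 mmol/L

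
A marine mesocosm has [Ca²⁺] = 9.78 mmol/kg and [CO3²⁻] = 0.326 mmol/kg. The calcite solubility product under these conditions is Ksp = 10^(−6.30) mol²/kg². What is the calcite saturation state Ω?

Ksp = 10^(−6.30) = 5.012×10^-7
Ω = [Ca²⁺][CO3²⁻]/Ksp = (9.78×10^-3)(0.326×10^-3) / 5.012×10^-7 = 6.36

Ω = 6.36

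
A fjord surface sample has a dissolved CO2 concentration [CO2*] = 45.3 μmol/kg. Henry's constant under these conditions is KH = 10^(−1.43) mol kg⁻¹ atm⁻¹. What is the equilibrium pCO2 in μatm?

pCO2 = 1220 μatm

KH = 10^(−1.43) = 3.715×10^-2 mol kg⁻¹ atm⁻¹
pCO2 = [CO2*]/KH = 45.3×10^-6 / 3.715×10^-2 = 1.22×10^-3 atm = 1220 μatm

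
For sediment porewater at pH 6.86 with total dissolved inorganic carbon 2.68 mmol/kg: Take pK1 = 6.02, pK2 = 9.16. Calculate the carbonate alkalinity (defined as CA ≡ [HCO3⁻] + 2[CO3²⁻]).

CA = 2.35 mmol/kg

CA = [HCO3⁻] + 2[CO3²⁻] = (α₁ + 2α₂)·DIC
At pH 6.86: [H⁺]/K1 = 10^-0.84 = 0.14454, K2/[H⁺] = 10^-2.30 = 0.0050119
α₁ = 1/(1 + 0.14454 + 0.0050119) = 1/1.1496 = 0.8699; α₂ = α₁·K2/[H⁺] = 0.004360
α₁ + 2α₂ = 0.8786
CA = 0.8786 × 2.68 = 2.35 mmol/kg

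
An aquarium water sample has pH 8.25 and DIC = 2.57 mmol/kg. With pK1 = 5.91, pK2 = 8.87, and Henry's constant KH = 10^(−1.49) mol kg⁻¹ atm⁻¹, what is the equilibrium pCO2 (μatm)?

α₀ = 1 / (1 + K1/[H⁺] + K1K2/[H⁺]²) = 1 / (1 + 10^+2.34 + 10^+1.72)
   = 1 / (1 + 218.78 + 52.481) = 1/272.26 = 0.003673
[CO2*] = α₀ × DIC = 0.003673 × 2.57 = 0.009440 mmol/kg = 9.440 μmol/kg
pCO2 = [CO2*]/KH = 9.440×10^-6 / 3.236×10^-2 = 292 μatm

pCO2 = 292 μatm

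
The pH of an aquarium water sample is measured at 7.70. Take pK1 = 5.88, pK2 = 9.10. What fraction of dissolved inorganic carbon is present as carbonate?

α₂ = 0.0377

α₂ = 1 / (1 + [H⁺]/K2 + [H⁺]²/(K1K2)) = 1 / (1 + 10^+1.40 + 10^-0.42)
   = 1 / (1 + 25.119 + 0.38019) = 1/26.499 = 0.03774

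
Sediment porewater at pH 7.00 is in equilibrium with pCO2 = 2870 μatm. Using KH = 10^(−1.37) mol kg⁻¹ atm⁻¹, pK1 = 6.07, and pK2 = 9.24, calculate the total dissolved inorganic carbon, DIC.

DIC = 1.17 mmol/kg

[CO2*] = KH · pCO2 = 10^(−1.37) × 2870×10^-6 = 1.224×10^-4 mol/kg
α₀ = 1/(1 + K1/[H⁺] + K1K2/[H⁺]²) = 1/(1 + 10^+0.93 + 10^-1.31) = 0.1046
DIC = [CO2*]/α₀ = 1.224×10^-4 / 0.1046 = 1.17 mmol/kg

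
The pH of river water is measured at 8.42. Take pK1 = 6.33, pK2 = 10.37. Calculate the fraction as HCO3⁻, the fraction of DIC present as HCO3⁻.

α₁ = 1 / (1 + [H⁺]/K1 + K2/[H⁺]) = 1 / (1 + 10^-2.09 + 10^-1.95)
   = 1 / (1 + 0.0081283 + 0.011220) = 1/1.0193 = 0.9810

α₁ = 0.981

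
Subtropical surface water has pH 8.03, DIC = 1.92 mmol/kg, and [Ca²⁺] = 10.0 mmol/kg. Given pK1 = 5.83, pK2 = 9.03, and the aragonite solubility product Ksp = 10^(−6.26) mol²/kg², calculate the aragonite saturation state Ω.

α₂ = 1 / (1 + [H⁺]/K2 + [H⁺]²/(K1K2)) = 1 / (1 + 10^+1.00 + 10^-1.20)
   = 1 / (1 + 10.000 + 0.063096) = 1/11.063 = 0.09039
[CO3²⁻] = α₂ × DIC = 0.09039 × 1.92 = 0.1735 mmol/kg
Ksp = 10^(−6.26) = 5.495×10^-7
Ω = [Ca²⁺][CO3²⁻]/Ksp = (10.0×10^-3)(1.735×10^-4) / 5.495×10^-7 = 3.16

Ω = 3.16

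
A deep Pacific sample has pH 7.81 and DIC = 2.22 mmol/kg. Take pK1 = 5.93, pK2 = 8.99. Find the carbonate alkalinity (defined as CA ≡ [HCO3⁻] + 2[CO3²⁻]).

CA = [HCO3⁻] + 2[CO3²⁻] = (α₁ + 2α₂)·DIC
At pH 7.81: [H⁺]/K1 = 10^-1.88 = 0.013183, K2/[H⁺] = 10^-1.18 = 0.066069
α₁ = 1/(1 + 0.013183 + 0.066069) = 1/1.0793 = 0.9266; α₂ = α₁·K2/[H⁺] = 0.06122
α₁ + 2α₂ = 1.0490
CA = 1.0490 × 2.22 = 2.33 mmol/kg

CA = 2.33 mmol/kg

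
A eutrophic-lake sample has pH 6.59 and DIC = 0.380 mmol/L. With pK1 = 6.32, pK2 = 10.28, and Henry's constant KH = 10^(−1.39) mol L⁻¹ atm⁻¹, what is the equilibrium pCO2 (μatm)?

pCO2 = 3260 μatm

α₀ = 1 / (1 + K1/[H⁺] + K1K2/[H⁺]²) = 1 / (1 + 10^+0.27 + 10^-3.42)
   = 1 / (1 + 1.8621 + 0.00038019) = 1/2.8625 = 0.3493
[CO2*] = α₀ × DIC = 0.3493 × 0.380 = 0.1328 mmol/L
pCO2 = [CO2*]/KH = 1.328×10^-4 / 4.074×10^-2 = 3260 μatm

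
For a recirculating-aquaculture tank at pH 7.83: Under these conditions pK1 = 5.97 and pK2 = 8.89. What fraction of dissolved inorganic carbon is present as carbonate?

α₂ = 0.0791

α₂ = 1 / (1 + [H⁺]/K2 + [H⁺]²/(K1K2)) = 1 / (1 + 10^+1.06 + 10^-0.80)
   = 1 / (1 + 11.482 + 0.15849) = 1/12.640 = 0.07911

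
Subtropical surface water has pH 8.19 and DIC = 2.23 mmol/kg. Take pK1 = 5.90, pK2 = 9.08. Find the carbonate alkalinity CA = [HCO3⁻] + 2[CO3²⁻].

CA = 2.47 mmol/kg

CA = [HCO3⁻] + 2[CO3²⁻] = (α₁ + 2α₂)·DIC
At pH 8.19: [H⁺]/K1 = 10^-2.29 = 0.0051286, K2/[H⁺] = 10^-0.89 = 0.12882
α₁ = 1/(1 + 0.0051286 + 0.12882) = 1/1.1340 = 0.8819; α₂ = α₁·K2/[H⁺] = 0.1136
α₁ + 2α₂ = 1.1091
CA = 1.1091 × 2.23 = 2.47 mmol/kg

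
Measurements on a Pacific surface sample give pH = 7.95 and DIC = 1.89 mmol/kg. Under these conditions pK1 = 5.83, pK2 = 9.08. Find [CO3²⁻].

α₂ = 1 / (1 + [H⁺]/K2 + [H⁺]²/(K1K2)) = 1 / (1 + 10^+1.13 + 10^-0.99)
   = 1 / (1 + 13.490 + 0.10233) = 1/14.592 = 0.06853
[CO3²⁻] = α₂ × DIC = 0.06853 × 1.89 = 0.130 mmol/kg

[CO3²⁻] = 0.130 mmol/kg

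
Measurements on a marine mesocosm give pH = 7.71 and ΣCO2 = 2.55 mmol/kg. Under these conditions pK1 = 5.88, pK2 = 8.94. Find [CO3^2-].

α₂ = 1 / (1 + [H⁺]/K2 + [H⁺]²/(K1K2)) = 1 / (1 + 10^+1.23 + 10^-0.60)
   = 1 / (1 + 16.982 + 0.25119) = 1/18.234 = 0.05484
[CO3²⁻] = α₂ × DIC = 0.05484 × 2.55 = 0.140 mmol/kg

[CO3²⁻] = 0.140 mmol/kg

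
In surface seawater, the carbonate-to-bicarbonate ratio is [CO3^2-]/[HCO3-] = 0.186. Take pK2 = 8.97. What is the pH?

pH = 8.24

From K2 = [H⁺][CO3^2-]/[HCO3-]:  pH = pK2 + log₁₀([CO3^2-]/[HCO3-])
log₁₀(0.186) = -0.730
pH = 8.97 + (-0.730) = 8.24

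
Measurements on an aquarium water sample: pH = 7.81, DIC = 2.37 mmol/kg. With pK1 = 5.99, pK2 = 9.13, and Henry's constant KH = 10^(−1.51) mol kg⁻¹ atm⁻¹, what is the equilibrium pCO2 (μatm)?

pCO2 = 1090 μatm

α₀ = 1 / (1 + K1/[H⁺] + K1K2/[H⁺]²) = 1 / (1 + 10^+1.82 + 10^+0.50)
   = 1 / (1 + 66.069 + 3.1623) = 1/70.232 = 0.01424
[CO2*] = α₀ × DIC = 0.01424 × 2.37 = 0.03375 mmol/kg
pCO2 = [CO2*]/KH = 3.375×10^-5 / 3.090×10^-2 = 1090 μatm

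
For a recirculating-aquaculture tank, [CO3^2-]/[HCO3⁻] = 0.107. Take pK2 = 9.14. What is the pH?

From K2 = [H⁺][CO3^2-]/[HCO3⁻]:  pH = pK2 + log₁₀([CO3^2-]/[HCO3⁻])
log₁₀(0.107) = -0.971
pH = 9.14 + (-0.971) = 8.17

pH = 8.17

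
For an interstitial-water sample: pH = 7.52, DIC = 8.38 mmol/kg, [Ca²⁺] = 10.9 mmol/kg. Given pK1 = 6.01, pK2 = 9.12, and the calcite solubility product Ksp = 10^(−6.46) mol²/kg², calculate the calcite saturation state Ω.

α₂ = 1 / (1 + [H⁺]/K2 + [H⁺]²/(K1K2)) = 1 / (1 + 10^+1.60 + 10^+0.09)
   = 1 / (1 + 39.811 + 1.2303) = 1/42.041 = 0.02379
[CO3²⁻] = α₂ × DIC = 0.02379 × 8.38 = 0.1993 mmol/kg
Ksp = 10^(−6.46) = 3.467×10^-7
Ω = [Ca²⁺][CO3²⁻]/Ksp = (10.9×10^-3)(1.993×10^-4) / 3.467×10^-7 = 6.27

Ω = 6.27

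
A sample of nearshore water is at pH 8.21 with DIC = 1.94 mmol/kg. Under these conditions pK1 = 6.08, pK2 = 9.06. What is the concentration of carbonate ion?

[CO3²⁻] = 0.239 mmol/kg

α₂ = 1 / (1 + [H⁺]/K2 + [H⁺]²/(K1K2)) = 1 / (1 + 10^+0.85 + 10^-1.28)
   = 1 / (1 + 7.0795 + 0.052481) = 1/8.1319 = 0.1230
[CO3²⁻] = α₂ × DIC = 0.1230 × 1.94 = 0.239 mmol/kg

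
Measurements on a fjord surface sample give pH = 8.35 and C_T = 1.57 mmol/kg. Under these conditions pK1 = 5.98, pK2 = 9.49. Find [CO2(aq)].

α₀ = 1 / (1 + K1/[H⁺] + K1K2/[H⁺]²) = 1 / (1 + 10^+2.37 + 10^+1.23)
   = 1 / (1 + 234.42 + 16.982) = 1/252.41 = 0.003962
[CO2*] = α₀ × DIC = 0.003962 × 1.57 = 0.00622 mmol/kg = 6.22 μmol/kg

[CO2*] = 6.22 μmol/kg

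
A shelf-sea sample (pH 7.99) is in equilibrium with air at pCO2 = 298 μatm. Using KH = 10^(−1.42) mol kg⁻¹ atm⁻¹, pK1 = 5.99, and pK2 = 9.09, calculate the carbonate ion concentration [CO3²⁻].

[CO2*] = KH · pCO2 = 10^(−1.42) × 298×10^-6 = 1.133×10^-5 mol/kg
α₀ = 1/(1 + K1/[H⁺] + K1K2/[H⁺]²) = 1/(1 + 10^+2.00 + 10^+0.90) = 0.009179
DIC = [CO2*]/α₀ = 1.133×10^-5 / 0.009179 = 1.234 mmol/kg
[CO3²⁻] = α₂·DIC; α₂ = 0.07291, so [CO3²⁻] = 0.07291 × 1.234 = 0.0900 mmol/kg

[CO3²⁻] = 0.0900 mmol/kg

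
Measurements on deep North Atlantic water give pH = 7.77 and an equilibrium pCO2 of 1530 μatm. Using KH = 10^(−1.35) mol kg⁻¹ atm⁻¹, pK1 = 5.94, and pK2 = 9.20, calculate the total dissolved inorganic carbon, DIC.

[CO2*] = KH · pCO2 = 10^(−1.35) × 1530×10^-6 = 6.834×10^-5 mol/kg
α₀ = 1/(1 + K1/[H⁺] + K1K2/[H⁺]²) = 1/(1 + 10^+1.83 + 10^+0.40) = 0.01406
DIC = [CO2*]/α₀ = 6.834×10^-5 / 0.01406 = 4.86 mmol/kg

DIC = 4.86 mmol/kg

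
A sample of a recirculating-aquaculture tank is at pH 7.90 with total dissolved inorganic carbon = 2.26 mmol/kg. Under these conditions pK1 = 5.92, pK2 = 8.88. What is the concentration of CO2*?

[CO2*] = 0.0212 mmol/kg

α₀ = 1 / (1 + K1/[H⁺] + K1K2/[H⁺]²) = 1 / (1 + 10^+1.98 + 10^+1.00)
   = 1 / (1 + 95.499 + 10.000) = 1/106.50 = 0.009390
[CO2*] = α₀ × DIC = 0.009390 × 2.26 = 0.0212 mmol/kg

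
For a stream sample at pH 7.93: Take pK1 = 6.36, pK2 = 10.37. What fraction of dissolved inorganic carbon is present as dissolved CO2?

α₀ = 1 / (1 + K1/[H⁺] + K1K2/[H⁺]²) = 1 / (1 + 10^+1.57 + 10^-0.87)
   = 1 / (1 + 37.154 + 0.13490) = 1/38.288 = 0.02612

α₀ = 0.0261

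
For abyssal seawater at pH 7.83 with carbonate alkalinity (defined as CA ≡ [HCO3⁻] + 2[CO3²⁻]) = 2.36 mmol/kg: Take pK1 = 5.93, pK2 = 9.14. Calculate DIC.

CA = [HCO3⁻] + 2[CO3²⁻] = (α₁ + 2α₂)·DIC
At pH 7.83: [H⁺]/K1 = 10^-1.90 = 0.012589, K2/[H⁺] = 10^-1.31 = 0.048978
α₁ = 1/(1 + 0.012589 + 0.048978) = 1/1.0616 = 0.9420; α₂ = α₁·K2/[H⁺] = 0.04614
α₁ + 2α₂ = 1.0343
DIC = CA / (α₁ + 2α₂) = 2.36 / 1.0343 = 2.28 mmol/kg

DIC = 2.28 mmol/kg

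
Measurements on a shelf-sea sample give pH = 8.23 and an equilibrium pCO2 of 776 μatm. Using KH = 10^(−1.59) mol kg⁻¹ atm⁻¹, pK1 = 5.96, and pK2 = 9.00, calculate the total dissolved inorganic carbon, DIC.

DIC = 4.36 mmol/kg

[CO2*] = KH · pCO2 = 10^(−1.59) × 776×10^-6 = 1.995×10^-5 mol/kg
α₀ = 1/(1 + K1/[H⁺] + K1K2/[H⁺]²) = 1/(1 + 10^+2.27 + 10^+1.50) = 0.004570
DIC = [CO2*]/α₀ = 1.995×10^-5 / 0.004570 = 4.36 mmol/kg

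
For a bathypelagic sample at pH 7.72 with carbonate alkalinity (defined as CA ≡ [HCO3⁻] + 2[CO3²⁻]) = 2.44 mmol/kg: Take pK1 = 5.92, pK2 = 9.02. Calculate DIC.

DIC = 2.36 mmol/kg

CA = [HCO3⁻] + 2[CO3²⁻] = (α₁ + 2α₂)·DIC
At pH 7.72: [H⁺]/K1 = 10^-1.80 = 0.015849, K2/[H⁺] = 10^-1.30 = 0.050119
α₁ = 1/(1 + 0.015849 + 0.050119) = 1/1.0660 = 0.9381; α₂ = α₁·K2/[H⁺] = 0.04702
α₁ + 2α₂ = 1.0321
DIC = CA / (α₁ + 2α₂) = 2.44 / 1.0321 = 2.36 mmol/kg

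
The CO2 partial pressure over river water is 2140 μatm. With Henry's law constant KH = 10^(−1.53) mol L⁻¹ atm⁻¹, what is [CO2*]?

[CO2*] = 63.2 μmol/L

KH = 10^(−1.53) = 2.951×10^-2 mol L⁻¹ atm⁻¹
[CO2*] = KH · pCO2 = 2.951×10^-2 × 2140×10^-6 atm = 6.32×10^-5 mol/L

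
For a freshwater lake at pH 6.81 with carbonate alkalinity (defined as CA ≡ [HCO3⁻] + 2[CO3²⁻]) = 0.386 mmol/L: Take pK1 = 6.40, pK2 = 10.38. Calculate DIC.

DIC = 0.536 mmol/L

CA = [HCO3⁻] + 2[CO3²⁻] = (α₁ + 2α₂)·DIC
At pH 6.81: [H⁺]/K1 = 10^-0.41 = 0.38905, K2/[H⁺] = 10^-3.57 = 0.00026915
α₁ = 1/(1 + 0.38905 + 0.00026915) = 1/1.3893 = 0.7198; α₂ = α₁·K2/[H⁺] = 0.0001937
α₁ + 2α₂ = 0.7202
DIC = CA / (α₁ + 2α₂) = 0.386 / 0.7202 = 0.536 mmol/L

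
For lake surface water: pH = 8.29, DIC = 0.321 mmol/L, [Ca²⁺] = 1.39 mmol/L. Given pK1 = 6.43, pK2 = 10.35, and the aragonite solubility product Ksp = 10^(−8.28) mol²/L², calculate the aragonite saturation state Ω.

α₂ = 1 / (1 + [H⁺]/K2 + [H⁺]²/(K1K2)) = 1 / (1 + 10^+2.06 + 10^+0.20)
   = 1 / (1 + 114.82 + 1.5849) = 1/117.40 = 0.008518
[CO3²⁻] = α₂ × DIC = 0.008518 × 0.321 = 0.002734 mmol/L = 2.734 μmol/L
Ksp = 10^(−8.28) = 5.248×10^-9
Ω = [Ca²⁺][CO3²⁻]/Ksp = (1.39×10^-3)(2.734×10^-6) / 5.248×10^-9 = 0.724

Ω = 0.724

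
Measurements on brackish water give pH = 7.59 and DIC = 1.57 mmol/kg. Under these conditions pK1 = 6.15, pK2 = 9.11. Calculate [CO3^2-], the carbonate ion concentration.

α₂ = 1 / (1 + [H⁺]/K2 + [H⁺]²/(K1K2)) = 1 / (1 + 10^+1.52 + 10^+0.08)
   = 1 / (1 + 33.113 + 1.2023) = 1/35.315 = 0.02832
[CO3²⁻] = α₂ × DIC = 0.02832 × 1.57 = 0.0445 mmol/kg

[CO3²⁻] = 0.0445 mmol/kg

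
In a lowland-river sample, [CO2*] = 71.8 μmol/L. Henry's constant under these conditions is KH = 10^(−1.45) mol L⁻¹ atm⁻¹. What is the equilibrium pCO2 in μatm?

KH = 10^(−1.45) = 3.548×10^-2 mol L⁻¹ atm⁻¹
pCO2 = [CO2*]/KH = 71.8×10^-6 / 3.548×10^-2 = 2.02×10^-3 atm = 2020 μatm

pCO2 = 2020 μatm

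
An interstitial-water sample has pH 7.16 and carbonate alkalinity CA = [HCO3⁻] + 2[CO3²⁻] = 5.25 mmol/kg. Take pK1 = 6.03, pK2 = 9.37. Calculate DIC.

CA = [HCO3⁻] + 2[CO3²⁻] = (α₁ + 2α₂)·DIC
At pH 7.16: [H⁺]/K1 = 10^-1.13 = 0.074131, K2/[H⁺] = 10^-2.21 = 0.0061660
α₁ = 1/(1 + 0.074131 + 0.0061660) = 1/1.0803 = 0.9257; α₂ = α₁·K2/[H⁺] = 0.005708
α₁ + 2α₂ = 0.9371
DIC = CA / (α₁ + 2α₂) = 5.25 / 0.9371 = 5.60 mmol/kg

DIC = 5.60 mmol/kg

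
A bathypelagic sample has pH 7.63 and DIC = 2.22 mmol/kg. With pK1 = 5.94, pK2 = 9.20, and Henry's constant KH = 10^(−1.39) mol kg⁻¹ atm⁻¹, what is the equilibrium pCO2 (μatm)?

pCO2 = 1060 μatm

α₀ = 1 / (1 + K1/[H⁺] + K1K2/[H⁺]²) = 1 / (1 + 10^+1.69 + 10^+0.12)
   = 1 / (1 + 48.978 + 1.3183) = 1/51.296 = 0.01949
[CO2*] = α₀ × DIC = 0.01949 × 2.22 = 0.04328 mmol/kg
pCO2 = [CO2*]/KH = 4.328×10^-5 / 4.074×10^-2 = 1060 μatm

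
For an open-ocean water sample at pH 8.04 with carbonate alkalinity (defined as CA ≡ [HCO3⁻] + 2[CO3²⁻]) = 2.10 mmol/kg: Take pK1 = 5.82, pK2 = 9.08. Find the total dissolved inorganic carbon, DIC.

CA = [HCO3⁻] + 2[CO3²⁻] = (α₁ + 2α₂)·DIC
At pH 8.04: [H⁺]/K1 = 10^-2.22 = 0.0060256, K2/[H⁺] = 10^-1.04 = 0.091201
α₁ = 1/(1 + 0.0060256 + 0.091201) = 1/1.0972 = 0.9114; α₂ = α₁·K2/[H⁺] = 0.08312
α₁ + 2α₂ = 1.0776
DIC = CA / (α₁ + 2α₂) = 2.10 / 1.0776 = 1.95 mmol/kg

DIC = 1.95 mmol/kg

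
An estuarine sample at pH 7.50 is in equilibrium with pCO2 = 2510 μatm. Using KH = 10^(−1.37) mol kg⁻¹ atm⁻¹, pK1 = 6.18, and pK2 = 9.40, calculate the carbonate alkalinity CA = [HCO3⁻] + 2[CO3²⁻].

[CO2*] = KH · pCO2 = 10^(−1.37) × 2510×10^-6 = 1.071×10^-4 mol/kg
α₀ = 1/(1 + K1/[H⁺] + K1K2/[H⁺]²) = 1/(1 + 10^+1.32 + 10^-0.58) = 0.04513
DIC = [CO2*]/α₀ = 1.071×10^-4 / 0.04513 = 2.372 mmol/kg
CA = (α₁ + 2α₂)·DIC = (0.9430 + 2×0.01187) × 2.372 = 2.29 mmol/kg

CA = 2.29 mmol/kg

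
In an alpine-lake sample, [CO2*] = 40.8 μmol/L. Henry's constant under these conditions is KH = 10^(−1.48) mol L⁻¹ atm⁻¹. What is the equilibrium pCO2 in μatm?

KH = 10^(−1.48) = 3.311×10^-2 mol L⁻¹ atm⁻¹
pCO2 = [CO2*]/KH = 40.8×10^-6 / 3.311×10^-2 = 1.23×10^-3 atm = 1230 μatm

pCO2 = 1230 μatm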